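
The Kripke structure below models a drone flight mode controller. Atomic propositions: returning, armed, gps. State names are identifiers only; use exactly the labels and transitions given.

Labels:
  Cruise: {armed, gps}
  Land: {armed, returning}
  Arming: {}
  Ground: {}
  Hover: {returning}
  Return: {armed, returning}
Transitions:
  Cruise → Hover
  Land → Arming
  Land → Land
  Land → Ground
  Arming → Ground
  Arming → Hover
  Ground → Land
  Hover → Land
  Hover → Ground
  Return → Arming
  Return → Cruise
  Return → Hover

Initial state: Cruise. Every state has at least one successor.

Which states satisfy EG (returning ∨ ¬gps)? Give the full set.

States satisfying returning ∨ ¬gps: {Land, Arming, Ground, Hover, Return}.
States satisfying EG (returning ∨ ¬gps): {Land, Arming, Ground, Hover, Return}.

{Land, Arming, Ground, Hover, Return}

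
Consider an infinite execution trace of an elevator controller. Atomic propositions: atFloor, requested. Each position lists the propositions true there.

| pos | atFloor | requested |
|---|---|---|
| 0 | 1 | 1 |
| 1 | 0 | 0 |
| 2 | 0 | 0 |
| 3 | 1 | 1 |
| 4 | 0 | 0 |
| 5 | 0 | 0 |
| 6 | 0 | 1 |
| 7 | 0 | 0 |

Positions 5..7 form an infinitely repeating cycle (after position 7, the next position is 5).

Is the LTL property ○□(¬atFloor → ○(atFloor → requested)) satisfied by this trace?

Satisfied

The position after 0 is 1; □(¬atFloor → ○(atFloor → requested)) is true there.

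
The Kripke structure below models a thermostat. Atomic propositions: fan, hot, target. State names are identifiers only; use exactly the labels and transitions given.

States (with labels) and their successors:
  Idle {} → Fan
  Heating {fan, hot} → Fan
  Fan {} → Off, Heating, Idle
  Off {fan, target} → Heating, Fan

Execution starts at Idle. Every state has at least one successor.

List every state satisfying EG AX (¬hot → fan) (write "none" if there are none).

States satisfying AX (¬hot → fan): ∅.
States satisfying EG AX (¬hot → fan): ∅.

none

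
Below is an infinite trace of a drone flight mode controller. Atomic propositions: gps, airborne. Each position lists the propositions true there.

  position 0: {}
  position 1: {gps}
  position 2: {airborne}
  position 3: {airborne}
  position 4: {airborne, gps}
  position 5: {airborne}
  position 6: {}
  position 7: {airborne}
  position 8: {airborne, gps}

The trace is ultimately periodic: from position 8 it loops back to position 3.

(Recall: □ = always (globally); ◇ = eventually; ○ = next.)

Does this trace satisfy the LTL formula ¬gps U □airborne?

Violated

Walking from position 0: at position 1, □airborne has not yet held and ¬gps fails, so ¬gps U □airborne is false.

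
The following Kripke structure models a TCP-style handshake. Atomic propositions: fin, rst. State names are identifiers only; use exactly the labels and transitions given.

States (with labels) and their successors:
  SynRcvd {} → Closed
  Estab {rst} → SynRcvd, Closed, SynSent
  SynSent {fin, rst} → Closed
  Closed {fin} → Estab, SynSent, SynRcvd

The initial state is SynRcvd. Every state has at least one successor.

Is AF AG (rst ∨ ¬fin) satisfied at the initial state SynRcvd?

Violated

States satisfying AG (rst ∨ ¬fin): ∅.
States satisfying AF AG (rst ∨ ¬fin): ∅.
There is a path from SynRcvd along which AG (rst ∨ ¬fin) never holds.
SynRcvd ∉ Sat(AF AG (rst ∨ ¬fin)).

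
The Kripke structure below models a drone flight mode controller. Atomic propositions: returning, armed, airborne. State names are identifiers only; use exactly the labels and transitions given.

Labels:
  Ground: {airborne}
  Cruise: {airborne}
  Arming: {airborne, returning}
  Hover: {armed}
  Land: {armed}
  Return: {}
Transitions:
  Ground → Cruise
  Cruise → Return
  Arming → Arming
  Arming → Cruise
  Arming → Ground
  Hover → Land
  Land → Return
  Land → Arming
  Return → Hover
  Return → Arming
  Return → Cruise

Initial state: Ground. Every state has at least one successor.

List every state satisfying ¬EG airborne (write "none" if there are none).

States satisfying airborne: {Ground, Cruise, Arming}.
States satisfying EG airborne: {Arming}.
States satisfying ¬EG airborne: {Ground, Cruise, Hover, Land, Return}.

{Ground, Cruise, Hover, Land, Return}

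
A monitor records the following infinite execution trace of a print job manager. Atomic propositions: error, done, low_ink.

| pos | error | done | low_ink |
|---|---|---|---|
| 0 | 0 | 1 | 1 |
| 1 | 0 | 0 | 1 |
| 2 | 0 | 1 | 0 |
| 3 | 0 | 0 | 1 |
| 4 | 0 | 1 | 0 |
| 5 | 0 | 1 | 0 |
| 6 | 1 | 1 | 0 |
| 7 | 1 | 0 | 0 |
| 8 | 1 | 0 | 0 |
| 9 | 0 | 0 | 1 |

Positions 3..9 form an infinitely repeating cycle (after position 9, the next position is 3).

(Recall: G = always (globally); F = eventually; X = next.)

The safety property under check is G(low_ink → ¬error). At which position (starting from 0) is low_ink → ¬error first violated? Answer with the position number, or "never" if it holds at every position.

never

low_ink → ¬error holds at every position 0..9, and those are all the positions the trace ever visits, so the invariant G(low_ink → ¬error) is never violated.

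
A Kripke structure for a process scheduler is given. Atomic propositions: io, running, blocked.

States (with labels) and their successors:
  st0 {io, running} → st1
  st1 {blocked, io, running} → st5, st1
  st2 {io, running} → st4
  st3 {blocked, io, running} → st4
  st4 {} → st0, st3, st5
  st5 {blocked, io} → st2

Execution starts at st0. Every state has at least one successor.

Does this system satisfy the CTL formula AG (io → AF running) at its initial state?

Holds

States satisfying io → AF running: {st0, st1, st2, st3, st4, st5}.
States satisfying AG (io → AF running): {st0, st1, st2, st3, st4, st5}.
Every state reachable from st0 satisfies io → AF running.
st0 ∈ Sat(AG (io → AF running)).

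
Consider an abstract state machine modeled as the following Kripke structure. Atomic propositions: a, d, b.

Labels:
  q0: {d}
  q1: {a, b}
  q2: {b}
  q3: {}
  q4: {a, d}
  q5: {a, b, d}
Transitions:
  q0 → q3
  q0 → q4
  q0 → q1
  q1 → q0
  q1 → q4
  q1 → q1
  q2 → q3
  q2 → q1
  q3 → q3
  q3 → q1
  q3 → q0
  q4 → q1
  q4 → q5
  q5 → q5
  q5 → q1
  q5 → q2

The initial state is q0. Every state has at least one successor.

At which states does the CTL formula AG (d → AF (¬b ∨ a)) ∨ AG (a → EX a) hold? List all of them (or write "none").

{q0, q1, q2, q3, q4, q5}

States satisfying d → AF (¬b ∨ a): {q0, q1, q2, q3, q4, q5}.
States satisfying AG (d → AF (¬b ∨ a)): {q0, q1, q2, q3, q4, q5}.
States satisfying a → EX a: {q0, q1, q2, q3, q4, q5}.
States satisfying AG (a → EX a): {q0, q1, q2, q3, q4, q5}.
States satisfying AG (d → AF (¬b ∨ a)) ∨ AG (a → EX a): {q0, q1, q2, q3, q4, q5}.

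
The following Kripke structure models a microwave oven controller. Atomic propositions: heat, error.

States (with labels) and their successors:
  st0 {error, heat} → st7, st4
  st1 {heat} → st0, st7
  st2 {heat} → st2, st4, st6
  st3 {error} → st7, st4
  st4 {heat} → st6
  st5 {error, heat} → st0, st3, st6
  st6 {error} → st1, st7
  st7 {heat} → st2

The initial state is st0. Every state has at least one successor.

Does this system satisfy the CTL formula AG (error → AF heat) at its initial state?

Satisfied

States satisfying error → AF heat: {st0, st1, st2, st3, st4, st5, st6, st7}.
States satisfying AG (error → AF heat): {st0, st1, st2, st3, st4, st5, st6, st7}.
Every state reachable from st0 satisfies error → AF heat.
st0 ∈ Sat(AG (error → AF heat)).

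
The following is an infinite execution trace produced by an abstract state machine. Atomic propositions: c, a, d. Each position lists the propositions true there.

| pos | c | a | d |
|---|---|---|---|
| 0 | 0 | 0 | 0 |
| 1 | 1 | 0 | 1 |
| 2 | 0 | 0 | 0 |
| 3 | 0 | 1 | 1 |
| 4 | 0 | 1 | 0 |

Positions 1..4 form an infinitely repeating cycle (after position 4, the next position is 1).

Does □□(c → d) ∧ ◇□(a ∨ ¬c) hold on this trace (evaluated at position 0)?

Violated

□(c → d) holds at every position 0..4, and those are all positions ever visited, so □□(c → d) holds.
□(a ∨ ¬c) is false at every position 0..4, so it never becomes true and ◇□(a ∨ ¬c) fails.
At position 0: □□(c → d) is true; ◇□(a ∨ ¬c) is false; so □□(c → d) ∧ ◇□(a ∨ ¬c) is false.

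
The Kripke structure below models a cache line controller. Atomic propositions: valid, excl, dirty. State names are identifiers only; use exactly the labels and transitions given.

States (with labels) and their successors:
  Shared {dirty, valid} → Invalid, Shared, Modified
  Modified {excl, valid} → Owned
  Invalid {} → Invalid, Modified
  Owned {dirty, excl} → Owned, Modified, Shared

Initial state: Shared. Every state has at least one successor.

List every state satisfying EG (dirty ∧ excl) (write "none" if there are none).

States satisfying dirty ∧ excl: {Owned}.
States satisfying EG (dirty ∧ excl): {Owned}.

{Owned}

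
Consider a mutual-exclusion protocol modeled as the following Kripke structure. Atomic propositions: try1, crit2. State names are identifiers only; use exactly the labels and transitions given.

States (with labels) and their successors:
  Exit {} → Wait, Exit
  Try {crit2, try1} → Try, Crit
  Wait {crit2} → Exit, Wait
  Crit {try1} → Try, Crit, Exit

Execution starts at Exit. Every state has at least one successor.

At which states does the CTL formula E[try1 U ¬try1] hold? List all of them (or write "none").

{Exit, Try, Wait, Crit}

States satisfying try1: {Try, Crit}.
States satisfying ¬try1: {Exit, Wait}.
States satisfying E[try1 U ¬try1]: {Exit, Try, Wait, Crit}.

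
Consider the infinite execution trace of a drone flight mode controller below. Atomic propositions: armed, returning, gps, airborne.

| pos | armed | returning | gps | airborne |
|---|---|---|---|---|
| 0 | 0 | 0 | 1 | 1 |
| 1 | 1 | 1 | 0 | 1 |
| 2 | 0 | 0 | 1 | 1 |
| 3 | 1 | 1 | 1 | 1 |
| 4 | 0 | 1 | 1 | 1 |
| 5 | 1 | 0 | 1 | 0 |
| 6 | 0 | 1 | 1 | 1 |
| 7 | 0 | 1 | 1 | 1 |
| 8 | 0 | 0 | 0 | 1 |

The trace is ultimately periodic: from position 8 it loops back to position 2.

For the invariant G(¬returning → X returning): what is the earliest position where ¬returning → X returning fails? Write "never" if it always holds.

Check ¬returning → X returning at each position in order: 0 ✓, 1 ✓, 2 ✓, 3 ✓, 4 ✓, 5 ✓, 6 ✓, 7 ✓.
At position 8 the labels are {airborne} and the next position 2 has {airborne, gps}, so ¬returning → X returning is false there. This is the first violation.

8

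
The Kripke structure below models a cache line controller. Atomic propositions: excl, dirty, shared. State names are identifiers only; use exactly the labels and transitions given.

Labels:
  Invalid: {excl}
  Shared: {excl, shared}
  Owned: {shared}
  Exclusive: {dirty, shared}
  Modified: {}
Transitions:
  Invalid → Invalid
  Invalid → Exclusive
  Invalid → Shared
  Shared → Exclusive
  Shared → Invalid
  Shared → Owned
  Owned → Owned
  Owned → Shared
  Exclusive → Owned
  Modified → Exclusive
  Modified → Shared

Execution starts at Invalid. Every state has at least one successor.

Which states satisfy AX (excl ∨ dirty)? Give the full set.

States satisfying excl ∨ dirty: {Invalid, Shared, Exclusive}.
States satisfying AX (excl ∨ dirty): {Invalid, Modified}.

{Invalid, Modified}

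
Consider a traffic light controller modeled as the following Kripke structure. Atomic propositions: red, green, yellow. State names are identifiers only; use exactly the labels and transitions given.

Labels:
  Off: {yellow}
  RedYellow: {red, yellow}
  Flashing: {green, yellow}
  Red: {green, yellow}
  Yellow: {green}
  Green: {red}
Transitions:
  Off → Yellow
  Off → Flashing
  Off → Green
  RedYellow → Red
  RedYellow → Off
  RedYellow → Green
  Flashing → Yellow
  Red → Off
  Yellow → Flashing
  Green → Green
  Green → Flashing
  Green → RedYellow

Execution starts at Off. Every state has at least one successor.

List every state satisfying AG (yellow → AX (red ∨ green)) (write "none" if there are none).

States satisfying yellow → AX (red ∨ green): {Off, Flashing, Yellow, Green}.
States satisfying AG (yellow → AX (red ∨ green)): {Flashing, Yellow}.

{Flashing, Yellow}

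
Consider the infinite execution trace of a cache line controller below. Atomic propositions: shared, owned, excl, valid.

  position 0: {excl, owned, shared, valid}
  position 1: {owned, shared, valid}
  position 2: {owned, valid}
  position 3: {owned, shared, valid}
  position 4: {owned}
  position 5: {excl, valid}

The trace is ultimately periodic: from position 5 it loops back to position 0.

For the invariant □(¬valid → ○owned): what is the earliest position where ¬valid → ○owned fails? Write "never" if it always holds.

Check ¬valid → ○owned at each position in order: 0 ✓, 1 ✓, 2 ✓, 3 ✓.
At position 4 the labels are {owned} and the next position 5 has {excl, valid}, so ¬valid → ○owned is false there. This is the first violation.

4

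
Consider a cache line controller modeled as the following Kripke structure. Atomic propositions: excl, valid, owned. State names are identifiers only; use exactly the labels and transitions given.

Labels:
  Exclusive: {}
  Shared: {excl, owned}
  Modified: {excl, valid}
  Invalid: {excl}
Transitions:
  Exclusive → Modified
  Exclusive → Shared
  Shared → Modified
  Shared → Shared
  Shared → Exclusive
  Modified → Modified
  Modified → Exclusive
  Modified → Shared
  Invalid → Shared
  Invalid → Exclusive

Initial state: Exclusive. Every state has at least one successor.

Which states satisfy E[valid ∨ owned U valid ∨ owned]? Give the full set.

{Shared, Modified}

States satisfying valid ∨ owned: {Shared, Modified}.
States satisfying E[valid ∨ owned U valid ∨ owned]: {Shared, Modified}.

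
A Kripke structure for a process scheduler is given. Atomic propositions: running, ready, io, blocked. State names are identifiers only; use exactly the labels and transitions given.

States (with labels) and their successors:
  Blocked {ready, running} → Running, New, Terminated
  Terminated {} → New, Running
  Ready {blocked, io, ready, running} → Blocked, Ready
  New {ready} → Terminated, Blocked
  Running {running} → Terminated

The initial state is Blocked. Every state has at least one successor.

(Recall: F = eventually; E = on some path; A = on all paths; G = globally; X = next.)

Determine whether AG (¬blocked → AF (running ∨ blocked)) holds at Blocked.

Violated

States satisfying ¬blocked → AF (running ∨ blocked): {Blocked, Ready, Running}.
States satisfying AG (¬blocked → AF (running ∨ blocked)): ∅.
New is reachable from Blocked and violates ¬blocked → AF (running ∨ blocked), so AG fails at Blocked.
Blocked ∉ Sat(AG (¬blocked → AF (running ∨ blocked))).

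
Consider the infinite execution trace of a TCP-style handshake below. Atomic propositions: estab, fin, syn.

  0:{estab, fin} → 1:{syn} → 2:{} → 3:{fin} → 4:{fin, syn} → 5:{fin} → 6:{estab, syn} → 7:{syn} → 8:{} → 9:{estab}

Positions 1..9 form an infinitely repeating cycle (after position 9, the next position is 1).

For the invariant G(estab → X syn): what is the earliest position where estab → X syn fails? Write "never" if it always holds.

never

estab → X syn holds at every position 0..9, and those are all the positions the trace ever visits, so the invariant G(estab → X syn) is never violated.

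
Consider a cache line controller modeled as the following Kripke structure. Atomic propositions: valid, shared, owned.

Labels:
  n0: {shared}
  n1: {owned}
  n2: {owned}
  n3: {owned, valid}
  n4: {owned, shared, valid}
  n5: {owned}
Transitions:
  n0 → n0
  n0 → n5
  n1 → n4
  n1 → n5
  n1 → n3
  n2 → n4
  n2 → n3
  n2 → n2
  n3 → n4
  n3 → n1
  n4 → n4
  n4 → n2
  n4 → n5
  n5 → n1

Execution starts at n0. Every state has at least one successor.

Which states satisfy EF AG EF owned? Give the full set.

{n0, n1, n2, n3, n4, n5}

States satisfying AG EF owned: {n0, n1, n2, n3, n4, n5}.
States satisfying EF AG EF owned: {n0, n1, n2, n3, n4, n5}.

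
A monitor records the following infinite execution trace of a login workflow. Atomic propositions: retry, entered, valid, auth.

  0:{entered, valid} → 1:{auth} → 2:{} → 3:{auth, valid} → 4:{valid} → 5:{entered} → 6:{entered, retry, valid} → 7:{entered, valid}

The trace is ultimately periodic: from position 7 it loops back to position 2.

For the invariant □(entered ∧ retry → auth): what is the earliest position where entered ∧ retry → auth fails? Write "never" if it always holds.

6

Check entered ∧ retry → auth at each position in order: 0 ✓, 1 ✓, 2 ✓, 3 ✓, 4 ✓, 5 ✓.
At position 6 the labels are {entered, retry, valid}, so entered ∧ retry → auth is false there. This is the first violation.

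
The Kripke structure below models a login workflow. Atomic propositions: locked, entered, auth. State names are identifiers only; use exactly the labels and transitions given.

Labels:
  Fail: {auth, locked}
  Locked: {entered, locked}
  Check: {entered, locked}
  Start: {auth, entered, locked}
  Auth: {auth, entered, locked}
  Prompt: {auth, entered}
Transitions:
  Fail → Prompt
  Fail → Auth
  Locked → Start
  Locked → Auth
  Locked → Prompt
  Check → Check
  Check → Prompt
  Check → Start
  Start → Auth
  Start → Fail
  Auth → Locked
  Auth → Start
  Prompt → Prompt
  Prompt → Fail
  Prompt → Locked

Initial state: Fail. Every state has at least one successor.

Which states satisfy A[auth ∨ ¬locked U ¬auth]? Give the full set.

{Locked, Check}

States satisfying auth ∨ ¬locked: {Fail, Start, Auth, Prompt}.
States satisfying ¬auth: {Locked, Check}.
States satisfying A[auth ∨ ¬locked U ¬auth]: {Locked, Check}.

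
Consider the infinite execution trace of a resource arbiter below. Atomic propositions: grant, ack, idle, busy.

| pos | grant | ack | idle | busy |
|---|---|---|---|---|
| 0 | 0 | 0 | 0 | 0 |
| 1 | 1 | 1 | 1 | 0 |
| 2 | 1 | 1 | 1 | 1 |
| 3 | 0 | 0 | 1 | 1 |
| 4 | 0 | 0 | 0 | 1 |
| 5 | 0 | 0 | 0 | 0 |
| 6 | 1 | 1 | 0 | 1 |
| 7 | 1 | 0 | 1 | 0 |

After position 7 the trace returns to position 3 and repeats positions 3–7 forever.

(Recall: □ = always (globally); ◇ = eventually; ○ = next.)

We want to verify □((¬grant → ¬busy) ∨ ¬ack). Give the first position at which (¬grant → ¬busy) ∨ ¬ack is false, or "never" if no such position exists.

never

(¬grant → ¬busy) ∨ ¬ack holds at every position 0..7, and those are all the positions the trace ever visits, so the invariant □((¬grant → ¬busy) ∨ ¬ack) is never violated.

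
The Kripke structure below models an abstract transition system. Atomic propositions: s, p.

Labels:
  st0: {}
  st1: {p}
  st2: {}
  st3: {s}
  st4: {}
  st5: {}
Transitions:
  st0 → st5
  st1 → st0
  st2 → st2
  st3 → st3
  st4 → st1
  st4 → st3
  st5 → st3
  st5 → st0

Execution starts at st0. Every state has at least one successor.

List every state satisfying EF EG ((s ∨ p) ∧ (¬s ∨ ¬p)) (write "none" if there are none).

States satisfying EG ((s ∨ p) ∧ (¬s ∨ ¬p)): {st3}.
States satisfying EF EG ((s ∨ p) ∧ (¬s ∨ ¬p)): {st0, st1, st3, st4, st5}.

{st0, st1, st3, st4, st5}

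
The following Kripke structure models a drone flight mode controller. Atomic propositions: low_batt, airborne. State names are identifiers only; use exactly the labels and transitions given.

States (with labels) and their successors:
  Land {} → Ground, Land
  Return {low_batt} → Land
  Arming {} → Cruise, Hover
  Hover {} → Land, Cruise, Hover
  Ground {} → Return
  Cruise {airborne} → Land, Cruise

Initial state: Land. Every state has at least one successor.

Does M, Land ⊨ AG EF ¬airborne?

Holds

States satisfying EF ¬airborne: {Land, Return, Arming, Hover, Ground, Cruise}.
States satisfying AG EF ¬airborne: {Land, Return, Arming, Hover, Ground, Cruise}.
Every state reachable from Land satisfies EF ¬airborne.
Land ∈ Sat(AG EF ¬airborne).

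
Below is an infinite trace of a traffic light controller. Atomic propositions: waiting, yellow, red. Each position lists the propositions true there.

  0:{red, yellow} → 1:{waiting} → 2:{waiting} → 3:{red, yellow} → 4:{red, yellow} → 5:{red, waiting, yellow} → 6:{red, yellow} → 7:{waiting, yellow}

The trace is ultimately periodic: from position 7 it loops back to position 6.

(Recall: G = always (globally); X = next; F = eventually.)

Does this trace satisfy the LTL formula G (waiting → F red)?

waiting → F red holds at every position 0..7, and those are all positions ever visited, so G (waiting → F red) holds.
Positions where waiting holds: 1, 2, 5, 7.
Check F red at each: 1→ok, 2→ok, 5→ok, 7→ok.

Satisfied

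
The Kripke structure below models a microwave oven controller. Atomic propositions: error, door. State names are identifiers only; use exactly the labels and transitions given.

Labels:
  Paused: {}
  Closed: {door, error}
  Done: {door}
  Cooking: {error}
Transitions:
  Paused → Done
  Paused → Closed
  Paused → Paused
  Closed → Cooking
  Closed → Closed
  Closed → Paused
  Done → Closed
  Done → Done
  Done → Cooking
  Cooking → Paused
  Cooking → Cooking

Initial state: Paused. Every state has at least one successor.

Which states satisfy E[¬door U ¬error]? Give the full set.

States satisfying ¬door: {Paused, Cooking}.
States satisfying ¬error: {Paused, Done}.
States satisfying E[¬door U ¬error]: {Paused, Done, Cooking}.

{Paused, Done, Cooking}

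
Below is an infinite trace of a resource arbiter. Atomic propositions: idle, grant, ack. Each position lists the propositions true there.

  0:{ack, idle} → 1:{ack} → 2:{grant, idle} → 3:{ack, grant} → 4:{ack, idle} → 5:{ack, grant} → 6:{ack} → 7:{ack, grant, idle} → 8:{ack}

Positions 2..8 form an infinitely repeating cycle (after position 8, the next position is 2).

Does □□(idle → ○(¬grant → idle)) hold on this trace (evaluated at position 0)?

□(idle → ○(¬grant → idle)) must hold at every position from 0 onward. It fails at position 0, so □□(idle → ○(¬grant → idle)) is false.

Does not hold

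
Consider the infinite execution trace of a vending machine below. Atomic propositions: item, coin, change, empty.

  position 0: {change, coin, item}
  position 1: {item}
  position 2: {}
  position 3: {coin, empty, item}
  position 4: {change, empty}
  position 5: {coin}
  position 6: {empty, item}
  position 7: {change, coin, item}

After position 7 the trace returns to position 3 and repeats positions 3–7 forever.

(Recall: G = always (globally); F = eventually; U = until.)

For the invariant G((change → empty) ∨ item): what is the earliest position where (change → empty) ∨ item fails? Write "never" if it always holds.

(change → empty) ∨ item holds at every position 0..7, and those are all the positions the trace ever visits, so the invariant G((change → empty) ∨ item) is never violated.

never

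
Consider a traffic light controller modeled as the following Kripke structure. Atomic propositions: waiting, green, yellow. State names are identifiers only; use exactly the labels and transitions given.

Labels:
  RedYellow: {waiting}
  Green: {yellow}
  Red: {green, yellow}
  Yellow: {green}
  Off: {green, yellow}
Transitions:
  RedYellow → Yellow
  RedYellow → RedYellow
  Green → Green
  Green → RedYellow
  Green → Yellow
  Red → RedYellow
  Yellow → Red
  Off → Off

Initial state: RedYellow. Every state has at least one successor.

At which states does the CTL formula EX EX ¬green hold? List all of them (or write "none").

States satisfying EX ¬green: {RedYellow, Green, Red}.
States satisfying EX EX ¬green: {RedYellow, Green, Red, Yellow}.

{RedYellow, Green, Red, Yellow}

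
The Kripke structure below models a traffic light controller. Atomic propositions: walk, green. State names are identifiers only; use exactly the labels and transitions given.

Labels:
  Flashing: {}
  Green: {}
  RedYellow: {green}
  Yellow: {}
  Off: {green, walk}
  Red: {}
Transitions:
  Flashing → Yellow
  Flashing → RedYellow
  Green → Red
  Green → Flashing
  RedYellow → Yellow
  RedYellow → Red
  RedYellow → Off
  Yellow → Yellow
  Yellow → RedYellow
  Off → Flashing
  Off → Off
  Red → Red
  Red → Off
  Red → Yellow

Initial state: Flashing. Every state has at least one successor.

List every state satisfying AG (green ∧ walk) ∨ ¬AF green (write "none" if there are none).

{Flashing, Green, Yellow, Red}

States satisfying green ∧ walk: {Off}.
States satisfying AG (green ∧ walk): ∅.
States satisfying green: {RedYellow, Off}.
States satisfying AF green: {RedYellow, Off}.
States satisfying ¬AF green: {Flashing, Green, Yellow, Red}.
States satisfying AG (green ∧ walk) ∨ ¬AF green: {Flashing, Green, Yellow, Red}.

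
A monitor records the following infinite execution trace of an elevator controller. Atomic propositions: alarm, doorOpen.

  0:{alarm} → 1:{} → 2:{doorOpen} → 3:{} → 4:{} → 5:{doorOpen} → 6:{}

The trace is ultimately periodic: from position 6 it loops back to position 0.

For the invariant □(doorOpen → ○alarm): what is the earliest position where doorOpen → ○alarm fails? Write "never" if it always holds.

Check doorOpen → ○alarm at each position in order: 0 ✓, 1 ✓.
At position 2 the labels are {doorOpen} and the next position 3 has {}, so doorOpen → ○alarm is false there. This is the first violation.

2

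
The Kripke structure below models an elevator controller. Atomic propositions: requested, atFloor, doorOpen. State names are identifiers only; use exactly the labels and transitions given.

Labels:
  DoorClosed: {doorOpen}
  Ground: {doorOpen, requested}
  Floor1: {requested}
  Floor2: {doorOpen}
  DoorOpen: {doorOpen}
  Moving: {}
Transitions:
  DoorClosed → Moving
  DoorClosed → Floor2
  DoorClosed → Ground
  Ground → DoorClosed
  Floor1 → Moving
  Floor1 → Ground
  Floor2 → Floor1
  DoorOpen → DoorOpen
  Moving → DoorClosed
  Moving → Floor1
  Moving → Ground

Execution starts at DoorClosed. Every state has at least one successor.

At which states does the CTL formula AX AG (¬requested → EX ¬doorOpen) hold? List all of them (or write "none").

{DoorClosed, Ground, Floor1, Floor2, Moving}

States satisfying AG (¬requested → EX ¬doorOpen): {DoorClosed, Ground, Floor1, Floor2, Moving}.
States satisfying AX AG (¬requested → EX ¬doorOpen): {DoorClosed, Ground, Floor1, Floor2, Moving}.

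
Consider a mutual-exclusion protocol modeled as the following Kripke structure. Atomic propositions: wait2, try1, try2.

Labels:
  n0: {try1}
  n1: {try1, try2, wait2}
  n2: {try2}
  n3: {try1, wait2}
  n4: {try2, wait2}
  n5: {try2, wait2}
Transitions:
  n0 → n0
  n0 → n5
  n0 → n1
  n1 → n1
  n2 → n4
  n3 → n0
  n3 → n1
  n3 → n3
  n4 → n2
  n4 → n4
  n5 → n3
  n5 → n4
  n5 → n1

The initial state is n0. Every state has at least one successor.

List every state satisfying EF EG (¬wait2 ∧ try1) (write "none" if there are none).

{n0, n3, n5}

States satisfying EG (¬wait2 ∧ try1): {n0}.
States satisfying EF EG (¬wait2 ∧ try1): {n0, n3, n5}.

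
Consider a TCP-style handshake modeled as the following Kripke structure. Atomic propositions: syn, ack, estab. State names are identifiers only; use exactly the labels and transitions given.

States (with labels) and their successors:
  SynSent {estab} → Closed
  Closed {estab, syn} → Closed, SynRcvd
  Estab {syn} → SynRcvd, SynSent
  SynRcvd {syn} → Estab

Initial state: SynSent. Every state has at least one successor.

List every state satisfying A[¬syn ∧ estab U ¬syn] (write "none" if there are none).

States satisfying ¬syn ∧ estab: {SynSent}.
States satisfying ¬syn: {SynSent}.
States satisfying A[¬syn ∧ estab U ¬syn]: {SynSent}.

{SynSent}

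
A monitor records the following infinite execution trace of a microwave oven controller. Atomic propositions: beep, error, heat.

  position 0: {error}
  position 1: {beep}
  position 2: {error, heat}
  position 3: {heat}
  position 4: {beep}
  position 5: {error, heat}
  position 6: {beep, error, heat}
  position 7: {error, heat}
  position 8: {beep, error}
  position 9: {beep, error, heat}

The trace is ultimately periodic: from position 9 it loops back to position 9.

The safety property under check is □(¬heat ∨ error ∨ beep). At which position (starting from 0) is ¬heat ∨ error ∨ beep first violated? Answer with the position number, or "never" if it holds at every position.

Check ¬heat ∨ error ∨ beep at each position in order: 0 ✓, 1 ✓, 2 ✓.
At position 3 the labels are {heat}, so ¬heat ∨ error ∨ beep is false there. This is the first violation.

3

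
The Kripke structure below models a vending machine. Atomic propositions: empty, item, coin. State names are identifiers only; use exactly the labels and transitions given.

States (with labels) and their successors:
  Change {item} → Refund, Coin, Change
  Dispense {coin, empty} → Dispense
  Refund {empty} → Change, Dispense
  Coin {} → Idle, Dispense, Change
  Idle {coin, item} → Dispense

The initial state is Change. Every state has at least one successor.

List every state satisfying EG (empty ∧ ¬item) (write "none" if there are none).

{Dispense, Refund}

States satisfying empty ∧ ¬item: {Dispense, Refund}.
States satisfying EG (empty ∧ ¬item): {Dispense, Refund}.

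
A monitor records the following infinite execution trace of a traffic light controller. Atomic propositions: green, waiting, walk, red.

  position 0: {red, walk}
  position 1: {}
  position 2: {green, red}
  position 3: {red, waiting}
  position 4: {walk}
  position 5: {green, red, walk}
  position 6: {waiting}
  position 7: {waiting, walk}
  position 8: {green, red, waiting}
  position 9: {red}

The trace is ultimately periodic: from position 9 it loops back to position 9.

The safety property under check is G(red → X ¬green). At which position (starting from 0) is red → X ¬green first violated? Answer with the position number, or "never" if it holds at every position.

red → X ¬green holds at every position 0..9, and those are all the positions the trace ever visits, so the invariant G(red → X ¬green) is never violated.

never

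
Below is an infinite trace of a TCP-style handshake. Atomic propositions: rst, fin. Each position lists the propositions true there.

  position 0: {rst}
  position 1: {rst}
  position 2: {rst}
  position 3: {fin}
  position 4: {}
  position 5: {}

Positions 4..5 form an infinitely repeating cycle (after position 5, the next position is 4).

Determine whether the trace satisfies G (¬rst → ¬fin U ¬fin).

¬rst → ¬fin U ¬fin must hold at every position from 0 onward. It fails at position 3, so G (¬rst → ¬fin U ¬fin) is false.
Positions where ¬rst holds: 3, 4, 5.
Check ¬fin U ¬fin at each: 3→fails, 4→ok, 5→ok.

No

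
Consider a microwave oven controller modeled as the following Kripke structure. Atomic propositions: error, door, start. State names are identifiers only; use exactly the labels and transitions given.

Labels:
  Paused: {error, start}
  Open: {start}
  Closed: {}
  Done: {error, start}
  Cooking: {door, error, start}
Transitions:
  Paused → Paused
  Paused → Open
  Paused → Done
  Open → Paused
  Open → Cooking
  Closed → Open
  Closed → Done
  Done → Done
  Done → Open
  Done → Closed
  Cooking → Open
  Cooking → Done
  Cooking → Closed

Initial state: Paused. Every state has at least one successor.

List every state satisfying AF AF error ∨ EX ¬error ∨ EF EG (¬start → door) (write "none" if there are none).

States satisfying AF error: {Paused, Open, Closed, Done, Cooking}.
States satisfying AF AF error: {Paused, Open, Closed, Done, Cooking}.
States satisfying ¬error: {Open, Closed}.
States satisfying EX ¬error: {Paused, Closed, Done, Cooking}.
States satisfying EG (¬start → door): {Paused, Open, Done, Cooking}.
States satisfying EF EG (¬start → door): {Paused, Open, Closed, Done, Cooking}.
States satisfying EX ¬error ∨ EF EG (¬start → door): {Paused, Open, Closed, Done, Cooking}.
States satisfying AF AF error ∨ EX ¬error ∨ EF EG (¬start → door): {Paused, Open, Closed, Done, Cooking}.

{Paused, Open, Closed, Done, Cooking}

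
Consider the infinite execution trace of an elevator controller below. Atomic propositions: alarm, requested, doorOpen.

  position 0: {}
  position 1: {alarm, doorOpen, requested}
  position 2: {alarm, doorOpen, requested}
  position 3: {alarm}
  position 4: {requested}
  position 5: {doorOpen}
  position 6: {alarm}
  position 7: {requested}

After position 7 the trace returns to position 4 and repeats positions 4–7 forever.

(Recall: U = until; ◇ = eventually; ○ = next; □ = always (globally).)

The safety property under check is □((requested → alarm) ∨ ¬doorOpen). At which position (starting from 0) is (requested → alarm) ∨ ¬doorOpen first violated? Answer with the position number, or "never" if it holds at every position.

(requested → alarm) ∨ ¬doorOpen holds at every position 0..7, and those are all the positions the trace ever visits, so the invariant □((requested → alarm) ∨ ¬doorOpen) is never violated.

never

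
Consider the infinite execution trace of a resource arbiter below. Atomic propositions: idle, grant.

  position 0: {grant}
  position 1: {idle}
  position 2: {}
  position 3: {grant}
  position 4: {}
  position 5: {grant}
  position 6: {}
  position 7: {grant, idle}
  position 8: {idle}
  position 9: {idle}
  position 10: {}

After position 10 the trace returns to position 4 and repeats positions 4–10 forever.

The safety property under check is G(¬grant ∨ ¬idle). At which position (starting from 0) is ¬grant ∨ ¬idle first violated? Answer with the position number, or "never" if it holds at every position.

7

Check ¬grant ∨ ¬idle at each position in order: 0 ✓, 1 ✓, 2 ✓, 3 ✓, 4 ✓, 5 ✓, 6 ✓.
At position 7 the labels are {grant, idle}, so ¬grant ∨ ¬idle is false there. This is the first violation.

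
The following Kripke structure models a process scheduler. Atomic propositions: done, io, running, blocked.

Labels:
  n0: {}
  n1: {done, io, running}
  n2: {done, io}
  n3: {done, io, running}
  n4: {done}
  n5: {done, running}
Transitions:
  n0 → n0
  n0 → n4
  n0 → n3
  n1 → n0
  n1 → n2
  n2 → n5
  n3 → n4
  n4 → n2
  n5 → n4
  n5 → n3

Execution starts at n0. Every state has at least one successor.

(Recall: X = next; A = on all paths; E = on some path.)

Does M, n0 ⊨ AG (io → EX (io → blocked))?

Yes

States satisfying io → EX (io → blocked): {n0, n1, n2, n3, n4, n5}.
States satisfying AG (io → EX (io → blocked)): {n0, n1, n2, n3, n4, n5}.
Every state reachable from n0 satisfies io → EX (io → blocked).
n0 ∈ Sat(AG (io → EX (io → blocked))).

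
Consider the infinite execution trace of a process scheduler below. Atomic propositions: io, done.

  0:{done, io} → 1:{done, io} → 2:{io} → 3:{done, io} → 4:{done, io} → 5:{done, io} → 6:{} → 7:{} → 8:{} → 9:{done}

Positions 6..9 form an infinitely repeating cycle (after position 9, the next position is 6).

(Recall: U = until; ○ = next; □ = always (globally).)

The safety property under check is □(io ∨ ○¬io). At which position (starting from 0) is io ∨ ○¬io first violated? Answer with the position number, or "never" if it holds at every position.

io ∨ ○¬io holds at every position 0..9, and those are all the positions the trace ever visits, so the invariant □(io ∨ ○¬io) is never violated.

never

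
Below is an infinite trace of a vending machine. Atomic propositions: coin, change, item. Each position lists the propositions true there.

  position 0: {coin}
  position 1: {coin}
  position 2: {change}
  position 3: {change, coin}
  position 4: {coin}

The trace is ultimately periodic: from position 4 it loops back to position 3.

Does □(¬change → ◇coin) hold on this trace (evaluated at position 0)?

¬change → ◇coin holds at every position 0..4, and those are all positions ever visited, so □(¬change → ◇coin) holds.
Positions where ¬change holds: 0, 1, 4.
Check ◇coin at each: 0→ok, 1→ok, 4→ok.

Holds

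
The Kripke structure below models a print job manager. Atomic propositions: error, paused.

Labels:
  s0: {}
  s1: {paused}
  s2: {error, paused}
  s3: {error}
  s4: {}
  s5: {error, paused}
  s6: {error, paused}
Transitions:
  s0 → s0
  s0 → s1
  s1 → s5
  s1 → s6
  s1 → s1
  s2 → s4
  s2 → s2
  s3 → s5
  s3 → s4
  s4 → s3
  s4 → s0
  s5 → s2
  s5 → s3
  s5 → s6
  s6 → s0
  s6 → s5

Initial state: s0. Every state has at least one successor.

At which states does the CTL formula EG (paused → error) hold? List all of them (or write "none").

{s0, s2, s3, s4, s5, s6}

States satisfying paused → error: {s0, s2, s3, s4, s5, s6}.
States satisfying EG (paused → error): {s0, s2, s3, s4, s5, s6}.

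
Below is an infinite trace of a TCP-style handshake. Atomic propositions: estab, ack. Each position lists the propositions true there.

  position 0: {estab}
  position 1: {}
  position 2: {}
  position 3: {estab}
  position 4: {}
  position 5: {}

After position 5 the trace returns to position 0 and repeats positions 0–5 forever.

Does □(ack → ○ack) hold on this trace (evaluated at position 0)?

Holds

ack → ○ack holds at every position 0..5, and those are all positions ever visited, so □(ack → ○ack) holds.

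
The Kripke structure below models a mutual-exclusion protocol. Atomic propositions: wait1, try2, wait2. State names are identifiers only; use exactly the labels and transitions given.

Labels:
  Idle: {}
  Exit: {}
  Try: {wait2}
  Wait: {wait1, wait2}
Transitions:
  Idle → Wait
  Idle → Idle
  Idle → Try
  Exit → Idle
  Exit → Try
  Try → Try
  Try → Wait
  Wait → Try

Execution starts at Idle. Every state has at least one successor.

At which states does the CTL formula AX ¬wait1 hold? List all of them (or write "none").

{Exit, Wait}

States satisfying ¬wait1: {Idle, Exit, Try}.
States satisfying AX ¬wait1: {Exit, Wait}.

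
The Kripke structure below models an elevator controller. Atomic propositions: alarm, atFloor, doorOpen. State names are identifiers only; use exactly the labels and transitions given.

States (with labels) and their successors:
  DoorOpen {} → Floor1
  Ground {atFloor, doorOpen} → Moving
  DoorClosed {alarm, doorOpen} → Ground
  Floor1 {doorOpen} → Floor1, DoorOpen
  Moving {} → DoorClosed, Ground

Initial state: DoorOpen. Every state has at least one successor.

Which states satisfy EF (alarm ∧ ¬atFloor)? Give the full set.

{Ground, DoorClosed, Moving}

States satisfying alarm ∧ ¬atFloor: {DoorClosed}.
States satisfying EF (alarm ∧ ¬atFloor): {Ground, DoorClosed, Moving}.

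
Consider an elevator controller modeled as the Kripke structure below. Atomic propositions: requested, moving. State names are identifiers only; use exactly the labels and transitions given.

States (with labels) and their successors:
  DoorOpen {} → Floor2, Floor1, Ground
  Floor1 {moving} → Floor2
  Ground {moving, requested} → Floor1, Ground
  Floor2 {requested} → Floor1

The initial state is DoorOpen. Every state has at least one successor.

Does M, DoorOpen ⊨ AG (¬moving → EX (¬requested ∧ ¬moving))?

States satisfying ¬moving → EX (¬requested ∧ ¬moving): {Floor1, Ground}.
States satisfying AG (¬moving → EX (¬requested ∧ ¬moving)): ∅.
DoorOpen is reachable from DoorOpen and violates ¬moving → EX (¬requested ∧ ¬moving), so AG fails at DoorOpen.
DoorOpen ∉ Sat(AG (¬moving → EX (¬requested ∧ ¬moving))).

Violated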